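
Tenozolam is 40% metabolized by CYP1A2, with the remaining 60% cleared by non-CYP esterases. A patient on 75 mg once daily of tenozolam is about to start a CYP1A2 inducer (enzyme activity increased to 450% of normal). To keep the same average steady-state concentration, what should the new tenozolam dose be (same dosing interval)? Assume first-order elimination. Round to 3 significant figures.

CYP1A2: 0.4 × 4.5 = 1.8
Other: 0.6 (unchanged)
Relative clearance = 1.8 + 0.6 = 2.4.
Exposure is unchanged when dose changes in proportion to clearance. New dose = 75 mg × 2.4 = 180 mg.

180 mg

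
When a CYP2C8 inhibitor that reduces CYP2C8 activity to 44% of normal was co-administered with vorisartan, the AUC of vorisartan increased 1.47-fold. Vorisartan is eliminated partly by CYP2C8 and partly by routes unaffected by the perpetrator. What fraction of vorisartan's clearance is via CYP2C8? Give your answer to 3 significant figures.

CL'/CL = 1 / 1.47 = 0.6803
0.44·fm + (1 − fm) = 0.6803
fm = (0.6803 − 1) / (0.44 − 1) = 0.571

0.571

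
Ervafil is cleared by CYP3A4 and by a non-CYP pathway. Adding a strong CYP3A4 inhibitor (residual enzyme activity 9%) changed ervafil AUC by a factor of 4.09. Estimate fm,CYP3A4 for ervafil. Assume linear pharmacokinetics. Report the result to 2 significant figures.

0.83

Call the CYP3A4 fraction fm. After the interaction, CL_new/CL_old = fm × 0.09 + (1 − fm).
AUC ratio = 1 / (new CL fraction), so new CL fraction = 1 / 4.09 = 0.2445.
fm × 0.09 + 1 − fm = 0.2445  ⇒  fm × (0.09 − 1) = −0.7555  ⇒  fm = 0.83.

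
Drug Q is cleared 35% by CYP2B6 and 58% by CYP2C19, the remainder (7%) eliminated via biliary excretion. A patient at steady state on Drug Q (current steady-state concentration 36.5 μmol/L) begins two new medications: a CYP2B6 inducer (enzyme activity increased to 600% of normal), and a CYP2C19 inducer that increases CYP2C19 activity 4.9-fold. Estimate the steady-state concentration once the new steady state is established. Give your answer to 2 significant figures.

The CYP2B6 pathway (35% of clearance) increases to 6× activity: 0.35 × 6 = 2.1.
The CYP2C19 pathway (58% of clearance) increases to 4.9× activity: 0.58 × 4.9 = 2.842.
Non-CYP routes (7%) are unchanged.
New clearance relative to baseline: 2.1 + 2.842 + 0.07 = 5.012.
Steady-state concentration ∝ 1/CL: new value = 36.5 / 5.012 = 7.3 μmol/L.

7.3 μmol/L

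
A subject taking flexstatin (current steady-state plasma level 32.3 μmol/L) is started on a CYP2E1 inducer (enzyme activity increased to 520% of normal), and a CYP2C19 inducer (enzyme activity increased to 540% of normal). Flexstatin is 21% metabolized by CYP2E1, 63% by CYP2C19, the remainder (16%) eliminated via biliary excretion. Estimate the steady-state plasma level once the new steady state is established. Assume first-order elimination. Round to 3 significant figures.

6.94 μmol/L

CYP2E1: 0.21 × 5.2 = 1.092
CYP2C19: 0.63 × 5.4 = 3.402
Other: 0.16 (unchanged)
New clearance relative to baseline: 1.092 + 3.402 + 0.16 = 4.654.
New steady-state plasma level = 32.3 / 4.654 = 6.94 μmol/L (concentration scales inversely with clearance).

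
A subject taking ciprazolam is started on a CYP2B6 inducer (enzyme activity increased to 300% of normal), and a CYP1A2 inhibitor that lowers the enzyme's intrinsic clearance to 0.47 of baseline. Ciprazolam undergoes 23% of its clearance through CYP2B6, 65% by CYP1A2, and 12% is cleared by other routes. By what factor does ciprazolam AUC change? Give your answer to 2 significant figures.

0.90

The CYP2B6 pathway (23% of clearance) is boosted to 3× activity: 0.23 × 3 = 0.69.
The CYP1A2 pathway (65% of clearance) falls to 0.47× activity: 0.65 × 0.47 = 0.3055.
Non-CYP routes (12%) are unchanged.
Relative clearance = 0.69 + 0.3055 + 0.12 = 1.1155.
Because AUC varies inversely with clearance, the combined effect is 1 / 1.1155 = 0.90.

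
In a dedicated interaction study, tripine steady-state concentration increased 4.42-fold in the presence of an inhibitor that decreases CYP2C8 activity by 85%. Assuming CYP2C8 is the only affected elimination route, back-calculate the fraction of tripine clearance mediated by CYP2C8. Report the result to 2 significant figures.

Let x = fm,CYP2C8. Because steady-state concentration ∝ 1/CL, relative clearance fell to 1/4.42 = 0.2262.
Setting x·0.15 + (1 − x) = 0.2262 and solving: x = (0.2262 − 1)/(0.15 − 1) = 0.91.

0.91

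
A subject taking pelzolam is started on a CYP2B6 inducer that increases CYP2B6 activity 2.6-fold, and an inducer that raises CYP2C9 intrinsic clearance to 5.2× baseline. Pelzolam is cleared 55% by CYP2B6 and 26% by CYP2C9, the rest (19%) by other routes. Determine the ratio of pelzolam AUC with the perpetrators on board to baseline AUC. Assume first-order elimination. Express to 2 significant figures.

0.34

The CYP2B6 pathway (55% of clearance) is boosted to 2.6× activity: 0.55 × 2.6 = 1.43.
The CYP2C9 pathway (26% of clearance) increases to 5.2× activity: 0.26 × 5.2 = 1.352.
The remaining 19% of clearance is unaffected.
New clearance relative to baseline: 1.43 + 1.352 + 0.19 = 2.972.
Net AUC ratio = 1 / 2.972 = 0.34.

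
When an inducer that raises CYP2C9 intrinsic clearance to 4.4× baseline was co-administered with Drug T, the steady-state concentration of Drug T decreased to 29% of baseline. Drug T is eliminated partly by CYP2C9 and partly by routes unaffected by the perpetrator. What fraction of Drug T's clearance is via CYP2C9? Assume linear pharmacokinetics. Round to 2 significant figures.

0.72

CL'/CL = 1 / 0.290 = 3.448
4.4·fm + (1 − fm) = 3.448
fm = (3.448 − 1) / (4.4 − 1) = 0.72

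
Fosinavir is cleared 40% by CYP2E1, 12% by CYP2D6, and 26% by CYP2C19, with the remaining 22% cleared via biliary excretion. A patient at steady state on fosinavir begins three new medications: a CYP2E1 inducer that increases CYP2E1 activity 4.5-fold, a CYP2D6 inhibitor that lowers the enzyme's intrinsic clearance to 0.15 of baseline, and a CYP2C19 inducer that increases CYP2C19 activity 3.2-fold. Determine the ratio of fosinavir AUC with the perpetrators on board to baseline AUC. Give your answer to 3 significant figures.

CYP2E1: 0.4 × 4.5 = 1.8
CYP2D6: 0.12 × 0.15 = 0.018
CYP2C19: 0.26 × 3.2 = 0.832
Other: 0.22 (unchanged)
New clearance relative to baseline: 1.8 + 0.018 + 0.832 + 0.22 = 2.87.
Net AUC ratio = 1 / 2.87 = 0.348.

0.348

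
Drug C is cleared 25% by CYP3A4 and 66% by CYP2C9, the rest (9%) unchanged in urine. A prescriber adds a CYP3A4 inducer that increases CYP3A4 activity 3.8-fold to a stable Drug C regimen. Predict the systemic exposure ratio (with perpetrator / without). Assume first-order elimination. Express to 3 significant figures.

0.588

CYP3A4: 0.25 × 3.8 = 0.95
CYP2C9: 0.66 (unchanged)
Other: 0.09 (unchanged)
CL_new/CL_old = 0.95 + 0.66 + 0.09 = 1.7.
Systemic exposure is inversely proportional to clearance, so the fold-change is 1 / 1.7 = 0.588.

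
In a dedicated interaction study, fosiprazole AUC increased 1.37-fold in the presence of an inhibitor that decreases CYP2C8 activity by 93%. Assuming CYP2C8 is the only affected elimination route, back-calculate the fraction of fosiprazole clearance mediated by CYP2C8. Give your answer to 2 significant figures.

0.29

Write x for the fraction cleared via CYP2C8. The observed AUC change means clearance fell to 1/1.37 = 0.7299 of baseline.
Setting x·0.07 + (1 − x) = 0.7299 and solving: x = (0.7299 − 1)/(0.07 − 1) = 0.29.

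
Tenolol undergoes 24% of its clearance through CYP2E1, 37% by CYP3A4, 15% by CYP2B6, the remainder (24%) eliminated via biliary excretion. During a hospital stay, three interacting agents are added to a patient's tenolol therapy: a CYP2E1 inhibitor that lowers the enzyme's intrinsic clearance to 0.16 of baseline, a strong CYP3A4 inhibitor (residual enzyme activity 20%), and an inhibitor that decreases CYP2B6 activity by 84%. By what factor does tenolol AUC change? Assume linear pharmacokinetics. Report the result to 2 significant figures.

The CYP2E1 pathway (24% of clearance) drops to 0.16× activity: 0.24 × 0.16 = 0.0384.
The CYP3A4 pathway (37% of clearance) falls to 0.2× activity: 0.37 × 0.2 = 0.074.
The CYP2B6 pathway (15% of clearance) falls to 0.16× activity: 0.15 × 0.16 = 0.024.
The remaining 24% of clearance is unaffected.
Relative clearance = 0.0384 + 0.074 + 0.024 + 0.24 = 0.3764.
Because AUC varies inversely with clearance, the combined effect is 1 / 0.3764 = 2.7.

2.7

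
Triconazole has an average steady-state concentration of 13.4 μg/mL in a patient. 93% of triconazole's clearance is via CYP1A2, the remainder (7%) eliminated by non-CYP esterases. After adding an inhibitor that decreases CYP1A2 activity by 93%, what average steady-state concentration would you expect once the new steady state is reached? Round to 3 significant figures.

99.2 μg/mL

The CYP1A2 pathway (93% of clearance) falls to 0.07× activity: 0.93 × 0.07 = 0.0651.
The remaining 7% of clearance is unaffected.
CL_new/CL_old = 0.0651 + 0.07 = 0.1351.
Average steady-state concentration ∝ 1/CL, so new value = 13.4 / 0.1351 = 99.2 μg/mL.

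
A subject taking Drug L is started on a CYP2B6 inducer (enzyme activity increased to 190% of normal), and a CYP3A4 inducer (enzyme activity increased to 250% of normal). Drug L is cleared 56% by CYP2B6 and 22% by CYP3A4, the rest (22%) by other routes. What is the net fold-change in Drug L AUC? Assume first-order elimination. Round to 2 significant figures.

0.55

CYP2B6: 0.56 × 1.9 = 1.064
CYP3A4: 0.22 × 2.5 = 0.55
Other: 0.22 (unchanged)
New clearance relative to baseline: 1.064 + 0.55 + 0.22 = 1.834.
Net AUC ratio = 1 / 1.834 = 0.55.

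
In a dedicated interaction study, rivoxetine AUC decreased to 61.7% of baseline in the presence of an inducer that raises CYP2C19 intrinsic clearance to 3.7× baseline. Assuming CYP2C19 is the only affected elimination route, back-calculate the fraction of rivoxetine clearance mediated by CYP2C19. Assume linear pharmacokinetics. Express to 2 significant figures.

Let x = fm,CYP2C19. Because AUC ∝ 1/CL, relative clearance rose to 1/0.617 = 1.621.
Only the CYP2C19 route changed, so 1.621 = x·3.7 + (1 − x), giving x = 0.23.

0.23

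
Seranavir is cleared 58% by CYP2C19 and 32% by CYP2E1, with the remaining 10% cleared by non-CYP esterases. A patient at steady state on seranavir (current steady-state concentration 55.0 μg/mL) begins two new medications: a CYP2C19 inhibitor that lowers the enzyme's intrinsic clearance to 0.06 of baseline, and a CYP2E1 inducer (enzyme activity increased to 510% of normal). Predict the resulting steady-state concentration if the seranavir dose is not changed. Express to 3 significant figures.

The CYP2C19 pathway (58% of clearance) drops to 0.06× activity: 0.58 × 0.06 = 0.0348.
The CYP2E1 pathway (32% of clearance) rises to 5.1× activity: 0.32 × 5.1 = 1.632.
Non-CYP routes (10%) are unchanged.
CL_new/CL_old = 0.0348 + 1.632 + 0.1 = 1.7668.
Steady-state concentration ∝ 1/CL: new value = 55.0 / 1.7668 = 31.1 μg/mL.

31.1 μg/mL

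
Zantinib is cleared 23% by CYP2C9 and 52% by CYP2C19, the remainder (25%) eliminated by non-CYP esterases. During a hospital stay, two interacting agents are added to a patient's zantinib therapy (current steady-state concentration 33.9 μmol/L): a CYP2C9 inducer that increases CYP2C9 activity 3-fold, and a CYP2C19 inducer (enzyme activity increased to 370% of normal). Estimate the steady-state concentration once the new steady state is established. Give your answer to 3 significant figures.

11.8 μmol/L

The CYP2C9 pathway (23% of clearance) increases to 3× activity: 0.23 × 3 = 0.69.
The CYP2C19 pathway (52% of clearance) is boosted to 3.7× activity: 0.52 × 3.7 = 1.924.
Non-CYP routes (25%) are unchanged.
CL_new/CL_old = 0.69 + 1.924 + 0.25 = 2.864.
Steady-state concentration ∝ 1/CL: new value = 33.9 / 2.864 = 11.8 μmol/L.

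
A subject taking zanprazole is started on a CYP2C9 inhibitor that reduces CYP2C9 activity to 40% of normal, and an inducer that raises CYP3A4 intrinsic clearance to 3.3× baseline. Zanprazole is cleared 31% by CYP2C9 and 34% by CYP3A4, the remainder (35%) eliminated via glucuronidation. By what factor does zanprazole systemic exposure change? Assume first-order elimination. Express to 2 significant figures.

0.63

The CYP2C9 pathway (31% of clearance) drops to 0.4× activity: 0.31 × 0.4 = 0.124.
The CYP3A4 pathway (34% of clearance) increases to 3.3× activity: 0.34 × 3.3 = 1.122.
Non-CYP routes (35%) are unchanged.
New clearance relative to baseline: 0.124 + 1.122 + 0.35 = 1.596.
Systemic exposure ∝ 1/CL: fold-change = 1 / 1.596 = 0.63.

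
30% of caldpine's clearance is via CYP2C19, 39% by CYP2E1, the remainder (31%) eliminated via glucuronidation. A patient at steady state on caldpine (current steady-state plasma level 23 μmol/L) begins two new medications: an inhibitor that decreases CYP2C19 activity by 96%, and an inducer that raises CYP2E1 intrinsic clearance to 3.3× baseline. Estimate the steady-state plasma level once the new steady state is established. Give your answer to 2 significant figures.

14 μmol/L

The CYP2C19 pathway (30% of clearance) falls to 0.04× activity: 0.3 × 0.04 = 0.012.
The CYP2E1 pathway (39% of clearance) rises to 3.3× activity: 0.39 × 3.3 = 1.287.
The remaining 31% of clearance is unaffected.
New clearance relative to baseline: 0.012 + 1.287 + 0.31 = 1.609.
New steady-state plasma level = 23 / 1.609 = 14 μmol/L (concentration scales inversely with clearance).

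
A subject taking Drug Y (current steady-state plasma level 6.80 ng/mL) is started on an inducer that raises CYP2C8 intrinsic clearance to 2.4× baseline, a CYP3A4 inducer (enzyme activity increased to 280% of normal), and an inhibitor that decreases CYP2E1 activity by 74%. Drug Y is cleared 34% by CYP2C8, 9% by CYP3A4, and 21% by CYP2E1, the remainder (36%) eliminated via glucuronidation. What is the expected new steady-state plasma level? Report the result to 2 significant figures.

The CYP2C8 pathway (34% of clearance) rises to 2.4× activity: 0.34 × 2.4 = 0.816.
The CYP3A4 pathway (9% of clearance) is boosted to 2.8× activity: 0.09 × 2.8 = 0.252.
The CYP2E1 pathway (21% of clearance) drops to 0.26× activity: 0.21 × 0.26 = 0.0546.
Non-CYP routes (36%) are unchanged.
Relative clearance = 0.816 + 0.252 + 0.0546 + 0.36 = 1.4826.
Steady-state plasma level ∝ 1/CL: new value = 6.80 / 1.4826 = 4.6 ng/mL.

4.6 ng/mL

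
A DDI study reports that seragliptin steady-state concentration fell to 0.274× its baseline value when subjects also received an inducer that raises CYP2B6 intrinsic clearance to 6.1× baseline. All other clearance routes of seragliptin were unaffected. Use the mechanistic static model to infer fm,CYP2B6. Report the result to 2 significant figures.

CL'/CL = 1 / 0.274 = 3.65
6.1·fm + (1 − fm) = 3.65
fm = (3.65 − 1) / (6.1 − 1) = 0.52

0.52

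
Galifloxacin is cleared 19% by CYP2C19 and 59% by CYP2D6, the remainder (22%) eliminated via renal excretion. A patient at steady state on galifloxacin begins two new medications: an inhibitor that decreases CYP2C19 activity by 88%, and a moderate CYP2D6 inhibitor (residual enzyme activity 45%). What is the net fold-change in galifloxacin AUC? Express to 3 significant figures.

CYP2C19: 0.19 × 0.12 = 0.0228
CYP2D6: 0.59 × 0.45 = 0.2655
Other: 0.22 (unchanged)
CL_new/CL_old = 0.0228 + 0.2655 + 0.22 = 0.5083.
Net AUC ratio = 1 / 0.5083 = 1.97.

1.97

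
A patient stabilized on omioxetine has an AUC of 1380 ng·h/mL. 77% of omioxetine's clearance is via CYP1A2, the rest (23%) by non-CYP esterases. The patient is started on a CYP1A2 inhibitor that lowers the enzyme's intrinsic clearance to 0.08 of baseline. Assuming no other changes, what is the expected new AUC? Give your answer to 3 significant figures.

The CYP1A2 pathway (77% of clearance) falls to 0.08× activity: 0.77 × 0.08 = 0.0616.
Non-CYP routes (23%) are unchanged.
New clearance relative to baseline: 0.0616 + 0.23 = 0.2916.
New AUC = baseline ÷ relative clearance = 1380 / 0.2916 = 4.73 × 10³ ng·h/mL.

4.73 × 10³ ng·h/mL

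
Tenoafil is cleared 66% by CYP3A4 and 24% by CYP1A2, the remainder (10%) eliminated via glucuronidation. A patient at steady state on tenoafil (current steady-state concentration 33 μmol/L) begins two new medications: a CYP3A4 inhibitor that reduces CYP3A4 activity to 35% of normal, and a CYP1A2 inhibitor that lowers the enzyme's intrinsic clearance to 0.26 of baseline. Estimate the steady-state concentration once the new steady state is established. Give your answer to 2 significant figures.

The CYP3A4 pathway (66% of clearance) falls to 0.35× activity: 0.66 × 0.35 = 0.231.
The CYP1A2 pathway (24% of clearance) falls to 0.26× activity: 0.24 × 0.26 = 0.0624.
The remaining 10% of clearance is unaffected.
Relative clearance = 0.231 + 0.0624 + 0.1 = 0.3934.
New steady-state concentration = 33 / 0.3934 = 84 μmol/L (concentration scales inversely with clearance).

84 μmol/L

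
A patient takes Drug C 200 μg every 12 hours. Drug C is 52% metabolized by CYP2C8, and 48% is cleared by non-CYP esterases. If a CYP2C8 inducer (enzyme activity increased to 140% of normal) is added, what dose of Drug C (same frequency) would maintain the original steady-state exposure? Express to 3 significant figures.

242 μg

The CYP2C8 pathway (52% of clearance) rises to 1.4× activity: 0.52 × 1.4 = 0.728.
Non-CYP routes (48%) are unchanged.
Relative clearance = 0.728 + 0.48 = 1.208.
Exposure is unchanged when dose changes in proportion to clearance. New dose = 200 μg × 1.208 = 242 μg.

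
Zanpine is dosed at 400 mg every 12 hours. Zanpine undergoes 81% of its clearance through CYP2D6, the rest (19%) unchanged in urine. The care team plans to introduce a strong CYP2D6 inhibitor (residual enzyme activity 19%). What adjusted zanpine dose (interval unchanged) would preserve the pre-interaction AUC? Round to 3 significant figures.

CYP2D6: 0.81 × 0.19 = 0.1539
Other: 0.19 (unchanged)
CL_new/CL_old = 0.1539 + 0.19 = 0.3439.
Css,avg = (dose rate)/CL, so holding Css fixed requires dose ∝ CL: 400 × 0.3439 = 138 mg.

138 mg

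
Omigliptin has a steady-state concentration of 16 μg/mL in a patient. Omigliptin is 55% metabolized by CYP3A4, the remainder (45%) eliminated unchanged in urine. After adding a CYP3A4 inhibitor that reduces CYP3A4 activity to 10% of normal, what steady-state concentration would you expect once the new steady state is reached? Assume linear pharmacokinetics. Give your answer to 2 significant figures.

The CYP3A4 pathway (55% of clearance) is reduced to 0.1× activity: 0.55 × 0.1 = 0.055.
Non-CYP routes (45%) are unchanged.
CL_new/CL_old = 0.055 + 0.45 = 0.505.
New steady-state concentration = baseline ÷ relative clearance = 16 / 0.505 = 32 μg/mL.

32 μg/mL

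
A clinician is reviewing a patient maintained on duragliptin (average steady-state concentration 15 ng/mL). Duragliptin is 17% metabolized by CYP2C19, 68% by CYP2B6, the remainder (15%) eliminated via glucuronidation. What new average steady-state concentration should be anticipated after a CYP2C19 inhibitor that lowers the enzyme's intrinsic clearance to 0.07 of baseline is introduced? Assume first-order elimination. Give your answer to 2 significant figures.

CYP2C19: 0.17 × 0.07 = 0.0119
CYP2B6: 0.68 (unchanged)
Other: 0.15 (unchanged)
CL_new/CL_old = 0.0119 + 0.68 + 0.15 = 0.8419.
With dosing unchanged, average steady-state concentration scales as 1/CL: 15 / 0.8419 = 18 ng/mL.

18 ng/mL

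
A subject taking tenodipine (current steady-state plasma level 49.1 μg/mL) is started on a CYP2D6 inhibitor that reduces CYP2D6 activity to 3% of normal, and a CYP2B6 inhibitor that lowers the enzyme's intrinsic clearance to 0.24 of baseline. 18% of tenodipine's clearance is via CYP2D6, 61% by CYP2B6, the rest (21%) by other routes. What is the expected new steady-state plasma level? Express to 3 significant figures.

The CYP2D6 pathway (18% of clearance) drops to 0.03× activity: 0.18 × 0.03 = 0.0054.
The CYP2B6 pathway (61% of clearance) falls to 0.24× activity: 0.61 × 0.24 = 0.1464.
The remaining 21% of clearance is unaffected.
CL_new/CL_old = 0.0054 + 0.1464 + 0.21 = 0.3618.
New steady-state plasma level = 49.1 / 0.3618 = 136 μg/mL (concentration scales inversely with clearance).

136 μg/mL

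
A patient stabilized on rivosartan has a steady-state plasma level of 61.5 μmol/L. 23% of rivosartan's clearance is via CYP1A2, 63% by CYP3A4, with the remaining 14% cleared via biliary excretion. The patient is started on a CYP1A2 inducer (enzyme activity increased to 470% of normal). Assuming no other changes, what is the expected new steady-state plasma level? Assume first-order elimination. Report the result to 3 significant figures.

33.2 μmol/L

The CYP1A2 pathway (23% of clearance) increases to 4.7× activity: 0.23 × 4.7 = 1.081.
CYP3A4 (63%) and the residual 14% are unaffected.
New clearance relative to baseline: 1.081 + 0.63 + 0.14 = 1.851.
With dosing unchanged, steady-state plasma level scales as 1/CL: 61.5 / 1.851 = 33.2 μmol/L.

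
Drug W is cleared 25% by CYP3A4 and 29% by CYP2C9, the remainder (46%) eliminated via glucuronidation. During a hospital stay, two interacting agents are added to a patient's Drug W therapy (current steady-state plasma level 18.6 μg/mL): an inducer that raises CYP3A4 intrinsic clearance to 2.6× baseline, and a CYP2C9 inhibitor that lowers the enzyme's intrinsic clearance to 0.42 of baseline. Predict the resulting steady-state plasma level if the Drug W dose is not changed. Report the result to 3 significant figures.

CYP3A4: 0.25 × 2.6 = 0.65
CYP2C9: 0.29 × 0.42 = 0.1218
Other: 0.46 (unchanged)
Relative clearance = 0.65 + 0.1218 + 0.46 = 1.2318.
Dividing the baseline by the relative clearance: 18.6 / 1.2318 = 15.1 μg/mL.

15.1 μg/mL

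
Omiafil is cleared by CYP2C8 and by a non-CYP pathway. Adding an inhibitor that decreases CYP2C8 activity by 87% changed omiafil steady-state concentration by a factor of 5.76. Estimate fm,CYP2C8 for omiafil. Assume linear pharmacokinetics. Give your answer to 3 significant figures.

0.950

CL'/CL = 1 / 5.76 = 0.1736
0.13·fm + (1 − fm) = 0.1736
fm = (0.1736 − 1) / (0.13 − 1) = 0.950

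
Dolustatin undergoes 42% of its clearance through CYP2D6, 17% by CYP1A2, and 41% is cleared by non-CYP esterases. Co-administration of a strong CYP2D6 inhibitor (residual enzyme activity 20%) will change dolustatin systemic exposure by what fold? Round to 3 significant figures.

The CYP2D6 pathway (42% of clearance) is reduced to 0.2× activity: 0.42 × 0.2 = 0.084.
CYP1A2 (17%) and the residual 41% are unaffected.
CL_new/CL_old = 0.084 + 0.17 + 0.41 = 0.664.
Since systemic exposure ∝ 1/CL, the ratio is 1 / 0.664 = 1.51.

1.51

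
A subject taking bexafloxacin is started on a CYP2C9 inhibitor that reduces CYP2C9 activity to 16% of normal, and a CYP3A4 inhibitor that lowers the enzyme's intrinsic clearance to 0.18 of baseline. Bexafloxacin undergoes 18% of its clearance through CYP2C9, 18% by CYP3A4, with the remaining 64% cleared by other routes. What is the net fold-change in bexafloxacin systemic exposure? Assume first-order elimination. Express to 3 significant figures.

The CYP2C9 pathway (18% of clearance) falls to 0.16× activity: 0.18 × 0.16 = 0.0288.
The CYP3A4 pathway (18% of clearance) drops to 0.18× activity: 0.18 × 0.18 = 0.0324.
Non-CYP routes (64%) are unchanged.
CL_new/CL_old = 0.0288 + 0.0324 + 0.64 = 0.7012.
Because systemic exposure varies inversely with clearance, the combined effect is 1 / 0.7012 = 1.43.

1.43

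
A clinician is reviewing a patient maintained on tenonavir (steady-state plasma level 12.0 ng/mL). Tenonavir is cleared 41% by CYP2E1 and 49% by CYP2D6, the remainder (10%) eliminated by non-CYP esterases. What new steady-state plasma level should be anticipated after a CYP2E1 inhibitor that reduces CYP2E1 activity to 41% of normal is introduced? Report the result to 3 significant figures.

15.8 ng/mL

The CYP2E1 pathway (41% of clearance) drops to 0.41× activity: 0.41 × 0.41 = 0.1681.
CYP2D6 (49%) and the residual 10% are unaffected.
CL_new/CL_old = 0.1681 + 0.49 + 0.1 = 0.7581.
New steady-state plasma level = baseline ÷ relative clearance = 12.0 / 0.7581 = 15.8 ng/mL.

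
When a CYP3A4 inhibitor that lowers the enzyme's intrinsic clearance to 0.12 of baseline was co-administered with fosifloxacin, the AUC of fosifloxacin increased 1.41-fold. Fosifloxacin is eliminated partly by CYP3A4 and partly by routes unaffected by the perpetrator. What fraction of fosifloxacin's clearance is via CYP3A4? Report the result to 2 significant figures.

Let fm be the CYP3A4 fraction. New clearance relative to baseline = fm × 0.12 + (1 − fm).
AUC ratio = 1 / (new CL fraction), so new CL fraction = 1 / 1.41 = 0.7092.
fm × 0.12 + 1 − fm = 0.7092  ⇒  fm × (0.12 − 1) = −0.2908  ⇒  fm = 0.33.

0.33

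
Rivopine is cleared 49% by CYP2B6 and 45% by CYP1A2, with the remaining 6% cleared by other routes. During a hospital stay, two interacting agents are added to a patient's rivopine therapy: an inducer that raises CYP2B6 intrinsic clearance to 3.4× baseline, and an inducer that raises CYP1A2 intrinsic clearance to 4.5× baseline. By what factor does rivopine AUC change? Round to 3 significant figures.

CYP2B6: 0.49 × 3.4 = 1.666
CYP1A2: 0.45 × 4.5 = 2.025
Other: 0.06 (unchanged)
Relative clearance = 1.666 + 2.025 + 0.06 = 3.751.
AUC ∝ 1/CL: fold-change = 1 / 3.751 = 0.267.

0.267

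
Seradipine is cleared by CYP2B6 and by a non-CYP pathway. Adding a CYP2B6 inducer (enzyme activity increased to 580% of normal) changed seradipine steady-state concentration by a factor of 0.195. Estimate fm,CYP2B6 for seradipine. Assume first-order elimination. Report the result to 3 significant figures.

0.860

Call the CYP2B6 fraction fm. After the interaction, CL_new/CL_old = fm × 5.8 + (1 − fm).
Steady-state concentration ratio = 1 / (new CL fraction), so new CL fraction = 1 / 0.195 = 5.128.
fm × 5.8 + 1 − fm = 5.128  ⇒  fm × (5.8 − 1) = 4.128  ⇒  fm = 0.860.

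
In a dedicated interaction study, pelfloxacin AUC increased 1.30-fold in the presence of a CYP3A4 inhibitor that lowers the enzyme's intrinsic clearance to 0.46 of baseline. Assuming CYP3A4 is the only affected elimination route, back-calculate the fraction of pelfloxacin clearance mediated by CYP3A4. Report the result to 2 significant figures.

CL'/CL = 1 / 1.30 = 0.7692
0.46·fm + (1 − fm) = 0.7692
fm = (0.7692 − 1) / (0.46 − 1) = 0.43

0.43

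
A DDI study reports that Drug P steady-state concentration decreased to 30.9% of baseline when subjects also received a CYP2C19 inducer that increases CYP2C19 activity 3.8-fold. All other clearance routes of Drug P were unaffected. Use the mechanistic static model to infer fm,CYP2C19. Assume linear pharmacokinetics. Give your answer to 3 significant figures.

0.799

Call the CYP2C19 fraction fm. After the interaction, CL_new/CL_old = fm × 3.8 + (1 − fm).
Steady-state concentration ratio = 1 / (new CL fraction), so new CL fraction = 1 / 0.309 = 3.236.
fm × 3.8 + 1 − fm = 3.236  ⇒  fm × (3.8 − 1) = 2.236  ⇒  fm = 0.799.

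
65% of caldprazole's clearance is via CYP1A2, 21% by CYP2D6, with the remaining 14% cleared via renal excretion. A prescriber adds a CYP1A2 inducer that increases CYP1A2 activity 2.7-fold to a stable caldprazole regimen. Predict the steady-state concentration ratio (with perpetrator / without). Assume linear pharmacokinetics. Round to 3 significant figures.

0.475

The CYP1A2 pathway (65% of clearance) rises to 2.7× activity: 0.65 × 2.7 = 1.755.
CYP2D6 (21%) and the residual 14% are unaffected.
CL_new/CL_old = 1.755 + 0.21 + 0.14 = 2.105.
Steady-state concentration is inversely proportional to clearance, so the fold-change is 1 / 2.105 = 0.475.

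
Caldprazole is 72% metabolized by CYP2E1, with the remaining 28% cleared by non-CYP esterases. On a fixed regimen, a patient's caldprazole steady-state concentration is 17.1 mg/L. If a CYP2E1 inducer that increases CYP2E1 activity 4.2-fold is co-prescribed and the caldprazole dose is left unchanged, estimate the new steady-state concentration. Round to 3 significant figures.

The CYP2E1 pathway (72% of clearance) is boosted to 4.2× activity: 0.72 × 4.2 = 3.024.
The remaining 28% of clearance is unaffected.
Relative clearance = 3.024 + 0.28 = 3.304.
With dosing unchanged, steady-state concentration scales as 1/CL: 17.1 / 3.304 = 5.18 mg/L.

5.18 mg/L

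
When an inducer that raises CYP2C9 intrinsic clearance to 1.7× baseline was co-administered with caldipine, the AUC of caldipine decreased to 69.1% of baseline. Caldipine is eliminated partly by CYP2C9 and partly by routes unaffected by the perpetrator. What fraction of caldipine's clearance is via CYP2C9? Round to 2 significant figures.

0.64

CL'/CL = 1 / 0.691 = 1.447
1.7·fm + (1 − fm) = 1.447
fm = (1.447 − 1) / (1.7 − 1) = 0.64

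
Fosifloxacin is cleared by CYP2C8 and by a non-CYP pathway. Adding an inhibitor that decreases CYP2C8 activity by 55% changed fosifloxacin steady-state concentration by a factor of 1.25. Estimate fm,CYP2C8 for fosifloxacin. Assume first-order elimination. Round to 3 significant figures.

0.364

Let fm be the CYP2C8 fraction. New clearance relative to baseline = fm × 0.45 + (1 − fm).
Steady-state concentration ratio = 1 / (new CL fraction), so new CL fraction = 1 / 1.25 = 0.8.
fm × 0.45 + 1 − fm = 0.8  ⇒  fm × (0.45 − 1) = −0.2  ⇒  fm = 0.364.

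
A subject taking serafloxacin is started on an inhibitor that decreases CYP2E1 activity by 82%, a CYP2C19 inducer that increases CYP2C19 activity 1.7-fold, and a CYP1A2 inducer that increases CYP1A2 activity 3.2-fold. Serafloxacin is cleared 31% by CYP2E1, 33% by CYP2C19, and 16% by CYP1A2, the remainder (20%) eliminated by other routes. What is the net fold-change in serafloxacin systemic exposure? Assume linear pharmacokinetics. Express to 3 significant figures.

CYP2E1: 0.31 × 0.18 = 0.0558
CYP2C19: 0.33 × 1.7 = 0.561
CYP1A2: 0.16 × 3.2 = 0.512
Other: 0.2 (unchanged)
CL_new/CL_old = 0.0558 + 0.561 + 0.512 + 0.2 = 1.3288.
Systemic exposure ∝ 1/CL: fold-change = 1 / 1.3288 = 0.753.

0.753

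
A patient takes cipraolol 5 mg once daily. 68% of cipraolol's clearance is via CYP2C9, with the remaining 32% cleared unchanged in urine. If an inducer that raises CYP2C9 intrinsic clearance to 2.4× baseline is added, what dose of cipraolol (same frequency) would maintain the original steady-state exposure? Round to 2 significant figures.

The CYP2C9 pathway (68% of clearance) rises to 2.4× activity: 0.68 × 2.4 = 1.632.
Non-CYP routes (32%) are unchanged.
CL_new/CL_old = 1.632 + 0.32 = 1.952.
Exposure is unchanged when dose changes in proportion to clearance. New dose = 5 mg × 1.952 = 9.8 mg.

9.8 mg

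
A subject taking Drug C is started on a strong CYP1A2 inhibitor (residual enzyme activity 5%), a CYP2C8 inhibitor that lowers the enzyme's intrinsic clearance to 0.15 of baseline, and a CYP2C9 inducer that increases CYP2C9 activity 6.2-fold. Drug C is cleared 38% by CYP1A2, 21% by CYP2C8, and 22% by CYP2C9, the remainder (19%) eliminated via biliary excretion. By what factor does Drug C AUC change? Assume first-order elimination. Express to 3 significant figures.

0.623

The CYP1A2 pathway (38% of clearance) drops to 0.05× activity: 0.38 × 0.05 = 0.019.
The CYP2C8 pathway (21% of clearance) drops to 0.15× activity: 0.21 × 0.15 = 0.0315.
The CYP2C9 pathway (22% of clearance) rises to 6.2× activity: 0.22 × 6.2 = 1.364.
The remaining 19% of clearance is unaffected.
Relative clearance = 0.019 + 0.0315 + 1.364 + 0.19 = 1.6045.
AUC ∝ 1/CL: fold-change = 1 / 1.6045 = 0.623.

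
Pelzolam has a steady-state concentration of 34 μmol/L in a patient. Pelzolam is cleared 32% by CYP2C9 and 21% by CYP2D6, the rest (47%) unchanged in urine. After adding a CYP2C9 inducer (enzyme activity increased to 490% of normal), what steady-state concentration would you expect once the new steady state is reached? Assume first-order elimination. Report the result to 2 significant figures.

15 μmol/L

The CYP2C9 pathway (32% of clearance) is boosted to 4.9× activity: 0.32 × 4.9 = 1.568.
CYP2D6 (21%) and the residual 47% are unaffected.
New clearance relative to baseline: 1.568 + 0.21 + 0.47 = 2.248.
Steady-state concentration ∝ 1/CL, so new value = 34 / 2.248 = 15 μmol/L.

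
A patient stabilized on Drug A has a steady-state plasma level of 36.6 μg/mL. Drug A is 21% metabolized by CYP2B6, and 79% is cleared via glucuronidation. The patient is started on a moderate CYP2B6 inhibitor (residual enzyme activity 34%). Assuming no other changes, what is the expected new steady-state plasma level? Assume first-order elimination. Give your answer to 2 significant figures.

CYP2B6: 0.21 × 0.34 = 0.0714
Other: 0.79 (unchanged)
New clearance relative to baseline: 0.0714 + 0.79 = 0.8614.
With dosing unchanged, steady-state plasma level scales as 1/CL: 36.6 / 0.8614 = 42 μg/mL.

42 μg/mL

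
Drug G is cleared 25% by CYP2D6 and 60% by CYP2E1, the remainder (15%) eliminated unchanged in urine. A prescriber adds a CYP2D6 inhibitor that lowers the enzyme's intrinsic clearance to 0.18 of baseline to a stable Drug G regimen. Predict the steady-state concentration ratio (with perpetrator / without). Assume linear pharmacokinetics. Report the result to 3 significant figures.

The CYP2D6 pathway (25% of clearance) falls to 0.18× activity: 0.25 × 0.18 = 0.045.
CYP2E1 (60%) and the residual 15% are unaffected.
Relative clearance = 0.045 + 0.6 + 0.15 = 0.795.
Steady-state concentration ratio = CL_old/CL_new = 1 / 0.795 = 1.26.

1.26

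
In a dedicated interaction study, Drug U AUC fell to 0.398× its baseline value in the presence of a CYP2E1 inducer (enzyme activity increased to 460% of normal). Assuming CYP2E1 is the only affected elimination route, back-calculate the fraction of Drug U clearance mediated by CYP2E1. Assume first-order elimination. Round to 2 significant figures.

Let x = fm,CYP2E1. Because AUC ∝ 1/CL, relative clearance rose to 1/0.398 = 2.513.
Only the CYP2E1 route changed, so 2.513 = x·4.6 + (1 − x), giving x = 0.42.

0.42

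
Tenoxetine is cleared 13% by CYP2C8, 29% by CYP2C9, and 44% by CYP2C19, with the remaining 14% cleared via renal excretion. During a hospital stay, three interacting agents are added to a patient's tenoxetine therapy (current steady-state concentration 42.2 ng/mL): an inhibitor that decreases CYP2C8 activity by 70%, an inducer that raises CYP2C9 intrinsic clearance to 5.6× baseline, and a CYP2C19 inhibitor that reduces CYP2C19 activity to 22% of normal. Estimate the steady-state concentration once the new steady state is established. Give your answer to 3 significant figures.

The CYP2C8 pathway (13% of clearance) drops to 0.3× activity: 0.13 × 0.3 = 0.039.
The CYP2C9 pathway (29% of clearance) increases to 5.6× activity: 0.29 × 5.6 = 1.624.
The CYP2C19 pathway (44% of clearance) drops to 0.22× activity: 0.44 × 0.22 = 0.0968.
The remaining 14% of clearance is unaffected.
CL_new/CL_old = 0.039 + 1.624 + 0.0968 + 0.14 = 1.8998.
Steady-state concentration ∝ 1/CL: new value = 42.2 / 1.8998 = 22.2 ng/mL.

22.2 ng/mL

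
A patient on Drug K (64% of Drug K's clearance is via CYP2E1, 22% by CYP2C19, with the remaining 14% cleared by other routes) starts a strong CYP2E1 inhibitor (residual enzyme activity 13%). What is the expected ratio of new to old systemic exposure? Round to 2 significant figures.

The CYP2E1 pathway (64% of clearance) falls to 0.13× activity: 0.64 × 0.13 = 0.0832.
CYP2C19 (22%) and the residual 14% are unaffected.
Relative clearance = 0.0832 + 0.22 + 0.14 = 0.4432.
Systemic exposure ratio = CL_old/CL_new = 1 / 0.4432 = 2.3.

2.3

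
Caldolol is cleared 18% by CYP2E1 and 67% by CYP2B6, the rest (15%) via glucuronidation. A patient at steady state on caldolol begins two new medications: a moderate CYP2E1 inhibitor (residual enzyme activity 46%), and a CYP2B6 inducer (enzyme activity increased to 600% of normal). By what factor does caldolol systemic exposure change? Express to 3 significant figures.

The CYP2E1 pathway (18% of clearance) drops to 0.46× activity: 0.18 × 0.46 = 0.0828.
The CYP2B6 pathway (67% of clearance) increases to 6× activity: 0.67 × 6 = 4.02.
The remaining 15% of clearance is unaffected.
Relative clearance = 0.0828 + 4.02 + 0.15 = 4.2528.
Systemic exposure ∝ 1/CL: fold-change = 1 / 4.2528 = 0.235.

0.235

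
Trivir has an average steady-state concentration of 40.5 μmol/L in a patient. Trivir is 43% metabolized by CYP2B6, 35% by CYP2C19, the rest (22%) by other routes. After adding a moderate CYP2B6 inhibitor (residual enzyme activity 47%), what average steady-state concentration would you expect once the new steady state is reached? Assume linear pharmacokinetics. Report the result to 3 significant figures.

52.5 μmol/L

CYP2B6: 0.43 × 0.47 = 0.2021
CYP2C19: 0.35 (unchanged)
Other: 0.22 (unchanged)
New clearance relative to baseline: 0.2021 + 0.35 + 0.22 = 0.7721.
Average steady-state concentration ∝ 1/CL, so new value = 40.5 / 0.7721 = 52.5 μmol/L.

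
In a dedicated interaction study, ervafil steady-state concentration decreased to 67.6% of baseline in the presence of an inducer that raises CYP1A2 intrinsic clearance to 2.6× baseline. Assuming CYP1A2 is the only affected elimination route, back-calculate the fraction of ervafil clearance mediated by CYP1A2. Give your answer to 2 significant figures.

Let fm be the CYP1A2 fraction. New clearance relative to baseline = fm × 2.6 + (1 − fm).
Steady-state concentration ratio = 1 / (new CL fraction), so new CL fraction = 1 / 0.676 = 1.479.
fm × 2.6 + 1 − fm = 1.479  ⇒  fm × (2.6 − 1) = 0.4793  ⇒  fm = 0.30.

0.30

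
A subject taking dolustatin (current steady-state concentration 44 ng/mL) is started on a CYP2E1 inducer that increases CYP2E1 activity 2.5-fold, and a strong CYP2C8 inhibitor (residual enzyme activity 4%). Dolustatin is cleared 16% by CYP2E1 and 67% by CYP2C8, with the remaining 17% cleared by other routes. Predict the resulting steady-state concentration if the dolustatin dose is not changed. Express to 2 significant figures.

CYP2E1: 0.16 × 2.5 = 0.4
CYP2C8: 0.67 × 0.04 = 0.0268
Other: 0.17 (unchanged)
Relative clearance = 0.4 + 0.0268 + 0.17 = 0.5968.
New steady-state concentration = 44 / 0.5968 = 74 ng/mL (concentration scales inversely with clearance).

74 ng/mL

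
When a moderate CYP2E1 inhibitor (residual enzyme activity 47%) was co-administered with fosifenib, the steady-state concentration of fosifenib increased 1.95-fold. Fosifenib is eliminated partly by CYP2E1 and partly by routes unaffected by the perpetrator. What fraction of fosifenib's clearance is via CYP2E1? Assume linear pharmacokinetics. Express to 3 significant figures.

Let x = fm,CYP2E1. Because steady-state concentration ∝ 1/CL, relative clearance fell to 1/1.95 = 0.5128.
Setting x·0.47 + (1 − x) = 0.5128 and solving: x = (0.5128 − 1)/(0.47 − 1) = 0.919.

0.919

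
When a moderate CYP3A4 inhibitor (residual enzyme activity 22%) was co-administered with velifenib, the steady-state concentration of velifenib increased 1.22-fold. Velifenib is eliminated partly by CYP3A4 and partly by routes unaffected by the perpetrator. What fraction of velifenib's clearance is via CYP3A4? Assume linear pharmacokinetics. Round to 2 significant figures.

Let fm be the CYP3A4 fraction. New clearance relative to baseline = fm × 0.22 + (1 − fm).
Steady-state concentration ratio = 1 / (new CL fraction), so new CL fraction = 1 / 1.22 = 0.8197.
fm × 0.22 + 1 − fm = 0.8197  ⇒  fm × (0.22 − 1) = −0.1803  ⇒  fm = 0.23.

0.23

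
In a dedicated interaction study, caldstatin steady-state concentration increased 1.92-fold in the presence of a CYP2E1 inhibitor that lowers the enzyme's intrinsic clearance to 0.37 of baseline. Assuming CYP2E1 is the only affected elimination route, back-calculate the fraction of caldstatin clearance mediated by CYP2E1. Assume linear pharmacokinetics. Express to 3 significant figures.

Call the CYP2E1 fraction fm. After the interaction, CL_new/CL_old = fm × 0.37 + (1 − fm).
Steady-state concentration ratio = 1 / (new CL fraction), so new CL fraction = 1 / 1.92 = 0.5208.
fm × 0.37 + 1 − fm = 0.5208  ⇒  fm × (0.37 − 1) = −0.4792  ⇒  fm = 0.761.

0.761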